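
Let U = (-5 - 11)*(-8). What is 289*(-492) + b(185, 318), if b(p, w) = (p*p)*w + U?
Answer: 10741490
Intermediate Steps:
U = 128 (U = -16*(-8) = 128)
b(p, w) = 128 + w*p² (b(p, w) = (p*p)*w + 128 = p²*w + 128 = w*p² + 128 = 128 + w*p²)
289*(-492) + b(185, 318) = 289*(-492) + (128 + 318*185²) = -142188 + (128 + 318*34225) = -142188 + (128 + 10883550) = -142188 + 10883678 = 10741490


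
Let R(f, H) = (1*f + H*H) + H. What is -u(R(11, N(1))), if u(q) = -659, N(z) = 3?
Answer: 659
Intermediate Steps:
R(f, H) = H + f + H**2 (R(f, H) = (f + H**2) + H = H + f + H**2)
-u(R(11, N(1))) = -1*(-659) = 659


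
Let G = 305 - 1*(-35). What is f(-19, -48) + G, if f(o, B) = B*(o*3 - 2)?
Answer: 3172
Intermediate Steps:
f(o, B) = B*(-2 + 3*o) (f(o, B) = B*(3*o - 2) = B*(-2 + 3*o))
G = 340 (G = 305 + 35 = 340)
f(-19, -48) + G = -48*(-2 + 3*(-19)) + 340 = -48*(-2 - 57) + 340 = -48*(-59) + 340 = 2832 + 340 = 3172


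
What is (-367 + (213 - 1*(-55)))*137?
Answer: -13563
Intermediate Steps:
(-367 + (213 - 1*(-55)))*137 = (-367 + (213 + 55))*137 = (-367 + 268)*137 = -99*137 = -13563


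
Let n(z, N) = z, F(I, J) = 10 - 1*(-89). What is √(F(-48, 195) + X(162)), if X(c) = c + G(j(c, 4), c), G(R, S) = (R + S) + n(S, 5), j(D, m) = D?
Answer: 3*√83 ≈ 27.331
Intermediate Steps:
F(I, J) = 99 (F(I, J) = 10 + 89 = 99)
G(R, S) = R + 2*S (G(R, S) = (R + S) + S = R + 2*S)
X(c) = 4*c (X(c) = c + (c + 2*c) = c + 3*c = 4*c)
√(F(-48, 195) + X(162)) = √(99 + 4*162) = √(99 + 648) = √747 = 3*√83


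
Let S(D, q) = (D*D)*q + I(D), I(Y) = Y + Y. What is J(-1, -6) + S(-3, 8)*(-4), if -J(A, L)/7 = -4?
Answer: -236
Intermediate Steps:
I(Y) = 2*Y
J(A, L) = 28 (J(A, L) = -7*(-4) = 28)
S(D, q) = 2*D + q*D² (S(D, q) = (D*D)*q + 2*D = D²*q + 2*D = q*D² + 2*D = 2*D + q*D²)
J(-1, -6) + S(-3, 8)*(-4) = 28 - 3*(2 - 3*8)*(-4) = 28 - 3*(2 - 24)*(-4) = 28 - 3*(-22)*(-4) = 28 + 66*(-4) = 28 - 264 = -236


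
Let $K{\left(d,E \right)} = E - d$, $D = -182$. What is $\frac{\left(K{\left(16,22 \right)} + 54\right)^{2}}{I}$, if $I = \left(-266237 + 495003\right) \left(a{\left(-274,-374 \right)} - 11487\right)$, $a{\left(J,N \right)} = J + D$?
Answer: $- \frac{200}{151786241} \approx -1.3176 \cdot 10^{-6}$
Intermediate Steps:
$a{\left(J,N \right)} = -182 + J$ ($a{\left(J,N \right)} = J - 182 = -182 + J$)
$I = -2732152338$ ($I = \left(-266237 + 495003\right) \left(\left(-182 - 274\right) - 11487\right) = 228766 \left(-456 - 11487\right) = 228766 \left(-11943\right) = -2732152338$)
$\frac{\left(K{\left(16,22 \right)} + 54\right)^{2}}{I} = \frac{\left(\left(22 - 16\right) + 54\right)^{2}}{-2732152338} = \left(\left(22 - 16\right) + 54\right)^{2} \left(- \frac{1}{2732152338}\right) = \left(6 + 54\right)^{2} \left(- \frac{1}{2732152338}\right) = 60^{2} \left(- \frac{1}{2732152338}\right) = 3600 \left(- \frac{1}{2732152338}\right) = - \frac{200}{151786241}$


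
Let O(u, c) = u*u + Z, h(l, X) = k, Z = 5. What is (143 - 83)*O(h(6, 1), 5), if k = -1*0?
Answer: 300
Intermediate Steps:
k = 0
h(l, X) = 0
O(u, c) = 5 + u² (O(u, c) = u*u + 5 = u² + 5 = 5 + u²)
(143 - 83)*O(h(6, 1), 5) = (143 - 83)*(5 + 0²) = 60*(5 + 0) = 60*5 = 300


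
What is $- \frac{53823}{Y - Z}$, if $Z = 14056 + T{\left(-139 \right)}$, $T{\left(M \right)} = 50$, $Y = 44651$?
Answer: $- \frac{53823}{30545} \approx -1.7621$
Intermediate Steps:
$Z = 14106$ ($Z = 14056 + 50 = 14106$)
$- \frac{53823}{Y - Z} = - \frac{53823}{44651 - 14106} = - \frac{53823}{30545}$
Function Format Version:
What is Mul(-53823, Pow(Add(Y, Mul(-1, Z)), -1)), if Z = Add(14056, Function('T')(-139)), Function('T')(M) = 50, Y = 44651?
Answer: Rational(-53823, 30545) ≈ -1.7621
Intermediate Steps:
Z = 14106 (Z = Add(14056, 50) = 14106)
Mul(-53823, Pow(Add(Y, Mul(-1, Z)), -1)) = Mul(-53823, Pow(Add(44651, Mul(-1, 14106)), -1)) = Mul(-53823, Pow(Add(44651, -14106), -1)) = Mul(-53823, Pow(30545, -1)) = Mul(-53823, Rational(1, 30545)) = Rational(-53823, 30545)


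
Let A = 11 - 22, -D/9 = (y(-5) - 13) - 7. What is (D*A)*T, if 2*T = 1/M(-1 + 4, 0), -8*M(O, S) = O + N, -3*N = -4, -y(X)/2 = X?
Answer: 11880/13 ≈ 913.85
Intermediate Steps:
y(X) = -2*X
N = 4/3 (N = -1/3*(-4) = 4/3 ≈ 1.3333)
M(O, S) = -1/6 - O/8 (M(O, S) = -(O + 4/3)/8 = -(4/3 + O)/8 = -1/6 - O/8)
T = -12/13 (T = 1/(2*(-1/6 - (-1 + 4)/8)) = 1/(2*(-1/6 - 1/8*3)) = 1/(2*(-1/6 - 3/8)) = 1/(2*(-13/24)) = (1/2)*(-24/13) = -12/13 ≈ -0.92308)
D = 90 (D = -9*((-2*(-5) - 13) - 7) = -9*((10 - 13) - 7) = -9*(-3 - 7) = -9*(-10) = 90)
A = -11
(D*A)*T = (90*(-11))*(-12/13) = -990*(-12/13) = 11880/13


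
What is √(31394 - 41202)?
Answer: 4*I*√613 ≈ 99.035*I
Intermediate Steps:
√(31394 - 41202) = √(-9808) = 4*I*√613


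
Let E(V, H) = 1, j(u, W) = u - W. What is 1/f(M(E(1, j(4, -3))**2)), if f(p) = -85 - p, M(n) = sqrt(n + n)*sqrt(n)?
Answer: -85/7223 + sqrt(2)/7223 ≈ -0.011572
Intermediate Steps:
M(n) = n*sqrt(2) (M(n) = sqrt(2*n)*sqrt(n) = (sqrt(2)*sqrt(n))*sqrt(n) = n*sqrt(2))
1/f(M(E(1, j(4, -3))**2)) = 1/(-85 - 1**2*sqrt(2)) = 1/(-85 - sqrt(2))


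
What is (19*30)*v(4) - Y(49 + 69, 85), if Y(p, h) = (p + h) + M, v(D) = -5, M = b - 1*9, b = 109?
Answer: -3153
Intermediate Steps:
M = 100 (M = 109 - 1*9 = 109 - 9 = 100)
Y(p, h) = 100 + h + p (Y(p, h) = (p + h) + 100 = (h + p) + 100 = 100 + h + p)
(19*30)*v(4) - Y(49 + 69, 85) = (19*30)*(-5) - (100 + 85 + (49 + 69)) = 570*(-5) - (100 + 85 + 118) = -2850 - 1*303 = -2850 - 303 = -3153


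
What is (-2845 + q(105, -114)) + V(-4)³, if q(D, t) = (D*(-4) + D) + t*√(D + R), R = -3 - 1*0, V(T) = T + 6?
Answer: -3152 - 114*√102 ≈ -4303.3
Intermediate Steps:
V(T) = 6 + T
R = -3 (R = -3 + 0 = -3)
q(D, t) = -3*D + t*√(-3 + D) (q(D, t) = (D*(-4) + D) + t*√(D - 3) = (-4*D + D) + t*√(-3 + D) = -3*D + t*√(-3 + D))
(-2845 + q(105, -114)) + V(-4)³ = (-2845 + (-3*105 - 114*√(-3 + 105))) + (6 - 4)³ = (-2845 + (-315 - 114*√102)) + 2³ = (-3160 - 114*√102) + 8 = -3152 - 114*√102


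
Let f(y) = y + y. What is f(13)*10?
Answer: 260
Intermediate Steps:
f(y) = 2*y
f(13)*10 = (2*13)*10 = 26*10 = 260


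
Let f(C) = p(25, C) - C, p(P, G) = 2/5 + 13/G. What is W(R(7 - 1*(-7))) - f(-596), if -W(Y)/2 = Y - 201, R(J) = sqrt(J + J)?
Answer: -579247/2980 - 4*sqrt(7) ≈ -204.96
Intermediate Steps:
p(P, G) = 2/5 + 13/G (p(P, G) = 2*(1/5) + 13/G = 2/5 + 13/G)
R(J) = sqrt(2)*sqrt(J) (R(J) = sqrt(2*J) = sqrt(2)*sqrt(J))
f(C) = 2/5 - C + 13/C (f(C) = (2/5 + 13/C) - C = 2/5 - C + 13/C)
W(Y) = 402 - 2*Y (W(Y) = -2*(Y - 201) = -2*(-201 + Y) = 402 - 2*Y)
W(R(7 - 1*(-7))) - f(-596) = (402 - 2*sqrt(2)*sqrt(7 - 1*(-7))) - (2/5 - 1*(-596) + 13/(-596)) = (402 - 2*sqrt(2)*sqrt(7 + 7)) - (2/5 + 596 + 13*(-1/596)) = (402 - 2*sqrt(2)*sqrt(14)) - (2/5 + 596 - 13/596) = (402 - 4*sqrt(7)) - 1*1777207/2980 = (402 - 4*sqrt(7)) - 1777207/2980 = -579247/2980 - 4*sqrt(7)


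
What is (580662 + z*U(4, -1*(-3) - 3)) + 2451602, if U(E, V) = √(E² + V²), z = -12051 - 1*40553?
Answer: 2821848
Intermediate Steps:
z = -52604 (z = -12051 - 40553 = -52604)
(580662 + z*U(4, -1*(-3) - 3)) + 2451602 = (580662 - 52604*√(4² + (-1*(-3) - 3)²)) + 2451602 = (580662 - 52604*√(16 + (3 - 3)²)) + 2451602 = (580662 - 52604*√(16 + 0²)) + 2451602 = (580662 - 52604*√(16 + 0)) + 2451602 = (580662 - 52604*√16) + 2451602 = (580662 - 52604*4) + 2451602 = (580662 - 210416) + 2451602 = 370246 + 2451602 = 2821848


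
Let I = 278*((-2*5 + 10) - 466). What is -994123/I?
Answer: 994123/129548 ≈ 7.6738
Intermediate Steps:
I = -129548 (I = 278*((-10 + 10) - 466) = 278*(0 - 466) = 278*(-466) = -129548)
-994123/I = -994123/(-129548) = -994123*(-1/129548) = 994123/129548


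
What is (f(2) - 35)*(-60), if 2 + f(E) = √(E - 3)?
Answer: 2220 - 60*I ≈ 2220.0 - 60.0*I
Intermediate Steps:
f(E) = -2 + √(-3 + E) (f(E) = -2 + √(E - 3) = -2 + √(-3 + E))
(f(2) - 35)*(-60) = ((-2 + √(-3 + 2)) - 35)*(-60) = ((-2 + √(-1)) - 35)*(-60) = ((-2 + I) - 35)*(-60) = (-37 + I)*(-60) = 2220 - 60*I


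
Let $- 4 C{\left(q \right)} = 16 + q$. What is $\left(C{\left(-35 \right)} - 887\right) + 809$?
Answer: $- \frac{293}{4} \approx -73.25$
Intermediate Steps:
$C{\left(q \right)} = -4 - \frac{q}{4}$ ($C{\left(q \right)} = - \frac{16 + q}{4} = -4 - \frac{q}{4}$)
$\left(C{\left(-35 \right)} - 887\right) + 809 = \left(\left(-4 - - \frac{35}{4}\right) - 887\right) + 809 = \left(\left(-4 + \frac{35}{4}\right) - 887\right) + 809 = \left(\frac{19}{4} - 887\right) + 809 = - \frac{3529}{4} + 809 = - \frac{293}{4}$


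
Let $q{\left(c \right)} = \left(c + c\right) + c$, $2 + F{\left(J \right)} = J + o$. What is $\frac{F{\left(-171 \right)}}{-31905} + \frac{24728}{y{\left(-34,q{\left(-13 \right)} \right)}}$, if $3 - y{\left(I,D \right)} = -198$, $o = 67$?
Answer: $\frac{262989382}{2137635} \approx 123.03$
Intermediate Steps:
$F{\left(J \right)} = 65 + J$ ($F{\left(J \right)} = -2 + \left(J + 67\right) = -2 + \left(67 + J\right) = 65 + J$)
$q{\left(c \right)} = 3 c$ ($q{\left(c \right)} = 2 c + c = 3 c$)
$y{\left(I,D \right)} = 201$ ($y{\left(I,D \right)} = 3 - -198 = 3 + 198 = 201$)
$\frac{F{\left(-171 \right)}}{-31905} + \frac{24728}{y{\left(-34,q{\left(-13 \right)} \right)}} = \frac{65 - 171}{-31905} + \frac{24728}{201} = \left(-106\right) \left(- \frac{1}{31905}\right) + 24728 \cdot \frac{1}{201} = \frac{106}{31905} + \frac{24728}{201} = \frac{262989382}{2137635}$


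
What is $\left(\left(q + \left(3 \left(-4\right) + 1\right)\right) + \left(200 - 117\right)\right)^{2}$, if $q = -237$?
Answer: $27225$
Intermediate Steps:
$\left(\left(q + \left(3 \left(-4\right) + 1\right)\right) + \left(200 - 117\right)\right)^{2} = \left(\left(-237 + \left(3 \left(-4\right) + 1\right)\right) + \left(200 - 117\right)\right)^{2} = \left(\left(-237 + \left(-12 + 1\right)\right) + 83\right)^{2} = \left(\left(-237 - 11\right) + 83\right)^{2} = \left(-248 + 83\right)^{2} = \left(-165\right)^{2} = 27225$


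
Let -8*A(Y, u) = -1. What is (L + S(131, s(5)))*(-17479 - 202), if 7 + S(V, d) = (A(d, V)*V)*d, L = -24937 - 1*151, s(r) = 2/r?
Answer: 8871777689/20 ≈ 4.4359e+8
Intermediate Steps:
A(Y, u) = 1/8 (A(Y, u) = -1/8*(-1) = 1/8)
L = -25088 (L = -24937 - 151 = -25088)
S(V, d) = -7 + V*d/8 (S(V, d) = -7 + (V/8)*d = -7 + V*d/8)
(L + S(131, s(5)))*(-17479 - 202) = (-25088 + (-7 + (1/8)*131*(2/5)))*(-17479 - 202) = (-25088 + (-7 + (1/8)*131*(2*(1/5))))*(-17681) = (-25088 + (-7 + (1/8)*131*(2/5)))*(-17681) = (-25088 + (-7 + 131/20))*(-17681) = (-25088 - 9/20)*(-17681) = -501769/20*(-17681) = 8871777689/20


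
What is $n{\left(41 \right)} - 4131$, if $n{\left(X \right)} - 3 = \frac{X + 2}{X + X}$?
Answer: $- \frac{338453}{82} \approx -4127.5$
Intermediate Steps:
$n{\left(X \right)} = 3 + \frac{2 + X}{2 X}$ ($n{\left(X \right)} = 3 + \frac{X + 2}{X + X} = 3 + \frac{2 + X}{2 X}$)
$n{\left(41 \right)} - 4131 = \left(\frac{7}{2} + \frac{1}{41}\right) - 4131 = \frac{289}{82} - 4131 = - \frac{338453}{82}$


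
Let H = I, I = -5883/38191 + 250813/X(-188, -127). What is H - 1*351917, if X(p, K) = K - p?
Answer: -810265350547/2329651 ≈ -3.4781e+5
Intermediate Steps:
I = 9578440420/2329651 (I = -5883/38191 + 250813/(-127 - 1*(-188)) = -5883*1/38191 + 250813/(-127 + 188) = -5883/38191 + 250813/61 = 9578440420/2329651 ≈ 4111.5)
H = 9578440420/2329651 ≈ 4111.5
H - 1*351917 = 9578440420/2329651 - 1*351917 = 9578440420/2329651 - 351917 = -810265350547/2329651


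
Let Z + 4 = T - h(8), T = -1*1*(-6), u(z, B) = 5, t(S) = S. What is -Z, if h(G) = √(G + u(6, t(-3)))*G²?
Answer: -2 + 64*√13 ≈ 228.76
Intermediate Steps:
h(G) = G²*√(5 + G) (h(G) = √(G + 5)*G² = √(5 + G)*G² = G²*√(5 + G))
T = 6 (T = -1*(-6) = 6)
Z = 2 - 64*√13 (Z = -4 + (6 - 8²*√(5 + 8)) = -4 + (6 - 64*√13) = 2 - 64*√13 ≈ -228.76)
-Z = -(2 - 64*√13) = -2 + 64*√13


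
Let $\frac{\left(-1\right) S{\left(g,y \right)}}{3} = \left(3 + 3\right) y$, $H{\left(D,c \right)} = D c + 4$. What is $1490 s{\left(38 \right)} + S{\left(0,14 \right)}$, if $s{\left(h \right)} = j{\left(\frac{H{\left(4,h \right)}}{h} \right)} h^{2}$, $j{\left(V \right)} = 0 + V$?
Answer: $8832468$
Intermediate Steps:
$H{\left(D,c \right)} = 4 + D c$
$j{\left(V \right)} = V$
$S{\left(g,y \right)} = - 18 y$ ($S{\left(g,y \right)} = - 3 \left(3 + 3\right) y = - 3 \cdot 6 y = - 18 y$)
$s{\left(h \right)} = h \left(4 + 4 h\right)$ ($s{\left(h \right)} = \frac{4 + 4 h}{h} h^{2} = h \left(4 + 4 h\right)$)
$1490 s{\left(38 \right)} + S{\left(0,14 \right)} = 1490 \cdot 4 \cdot 38 \left(1 + 38\right) - 252 = 1490 \cdot 4 \cdot 38 \cdot 39 - 252 = 1490 \cdot 5928 - 252 = 8832720 - 252 = 8832468$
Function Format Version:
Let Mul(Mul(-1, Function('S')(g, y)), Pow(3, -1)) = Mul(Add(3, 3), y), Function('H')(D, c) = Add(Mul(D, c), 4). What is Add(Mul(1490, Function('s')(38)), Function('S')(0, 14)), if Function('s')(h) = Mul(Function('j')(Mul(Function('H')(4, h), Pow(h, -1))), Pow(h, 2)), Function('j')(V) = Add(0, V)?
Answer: 8832468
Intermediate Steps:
Function('H')(D, c) = Add(4, Mul(D, c))
Function('j')(V) = V
Function('S')(g, y) = Mul(-18, y) (Function('S')(g, y) = Mul(-3, Mul(Add(3, 3), y)) = Mul(-3, Mul(6, y)) = Mul(-18, y))
Function('s')(h) = Mul(h, Add(4, Mul(4, h))) (Function('s')(h) = Mul(Mul(Add(4, Mul(4, h)), Pow(h, -1)), Pow(h, 2)) = Mul(Mul(Pow(h, -1), Add(4, Mul(4, h))), Pow(h, 2)) = Mul(h, Add(4, Mul(4, h))))
Add(Mul(1490, Function('s')(38)), Function('S')(0, 14)) = Add(Mul(1490, Mul(4, 38, Add(1, 38))), Mul(-18, 14)) = Add(Mul(1490, Mul(4, 38, 39)), -252) = Add(Mul(1490, 5928), -252) = Add(8832720, -252) = 8832468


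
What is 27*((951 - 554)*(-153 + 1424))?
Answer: 13623849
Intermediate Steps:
27*((951 - 554)*(-153 + 1424)) = 27*(397*1271) = 27*504587 = 13623849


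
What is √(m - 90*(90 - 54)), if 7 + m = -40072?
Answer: I*√43319 ≈ 208.13*I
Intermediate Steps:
m = -40079 (m = -7 - 40072 = -40079)
√(m - 90*(90 - 54)) = √(-40079 - 90*(90 - 54)) = √(-40079 - 90*36) = √(-40079 - 3240) = √(-43319) = I*√43319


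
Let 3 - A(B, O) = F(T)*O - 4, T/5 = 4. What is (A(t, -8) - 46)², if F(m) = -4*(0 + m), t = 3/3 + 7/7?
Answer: 461041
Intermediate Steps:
T = 20 (T = 5*4 = 20)
t = 2 (t = 3*(⅓) + 7*(⅐) = 1 + 1 = 2)
F(m) = -4*m
A(B, O) = 7 + 80*O (A(B, O) = 3 - ((-4*20)*O - 4) = 3 - (-80*O - 4) = 3 - (-4 - 80*O) = 3 + (4 + 80*O) = 7 + 80*O)
(A(t, -8) - 46)² = ((7 + 80*(-8)) - 46)² = ((7 - 640) - 46)² = (-633 - 46)² = (-679)² = 461041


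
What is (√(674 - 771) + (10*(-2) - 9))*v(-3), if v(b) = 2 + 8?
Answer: -290 + 10*I*√97 ≈ -290.0 + 98.489*I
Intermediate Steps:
v(b) = 10
(√(674 - 771) + (10*(-2) - 9))*v(-3) = (√(674 - 771) + (10*(-2) - 9))*10 = (√(-97) + (-20 - 9))*10 = (I*√97 - 29)*10 = (-29 + I*√97)*10 = -290 + 10*I*√97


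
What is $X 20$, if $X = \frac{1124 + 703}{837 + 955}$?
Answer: $\frac{1305}{64} \approx 20.391$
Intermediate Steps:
$X = \frac{261}{256}$ ($X = \frac{1827}{1792} = 1827 \cdot \frac{1}{1792} = \frac{261}{256} \approx 1.0195$)
$X 20 = \frac{261}{256} \cdot 20 = \frac{1305}{64}$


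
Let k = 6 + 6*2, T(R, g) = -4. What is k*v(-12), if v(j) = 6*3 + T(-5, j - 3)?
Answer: 252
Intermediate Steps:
v(j) = 14 (v(j) = 6*3 - 4 = 18 - 4 = 14)
k = 18 (k = 6 + 12 = 18)
k*v(-12) = 18*14 = 252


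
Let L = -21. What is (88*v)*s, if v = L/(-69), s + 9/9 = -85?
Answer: -52976/23 ≈ -2303.3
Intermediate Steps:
s = -86 (s = -1 - 85 = -86)
v = 7/23 (v = -21/(-69) = -21*(-1/69) = 7/23 ≈ 0.30435)
(88*v)*s = (88*(7/23))*(-86) = (616/23)*(-86) = -52976/23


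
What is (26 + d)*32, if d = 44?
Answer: 2240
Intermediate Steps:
(26 + d)*32 = (26 + 44)*32 = 70*32 = 2240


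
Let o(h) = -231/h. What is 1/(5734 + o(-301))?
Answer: 43/246595 ≈ 0.00017438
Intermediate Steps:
1/(5734 + o(-301)) = 1/(5734 - 231/(-301)) = 1/(5734 - 231*(-1/301)) = 1/(5734 + 33/43) = 1/(246595/43) = 43/246595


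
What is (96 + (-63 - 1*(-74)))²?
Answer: 11449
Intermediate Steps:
(96 + (-63 - 1*(-74)))² = (96 + (-63 + 74))² = (96 + 11)² = 107² = 11449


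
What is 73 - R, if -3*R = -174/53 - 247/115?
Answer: 1301704/18285 ≈ 71.190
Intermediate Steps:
R = 33101/18285 (R = -(-174/53 - 247/115)/3 = -⅓*(-33101/6095) = 33101/18285 ≈ 1.8103)
73 - R = 73 - 1*33101/18285 = 73 - 33101/18285 = 1301704/18285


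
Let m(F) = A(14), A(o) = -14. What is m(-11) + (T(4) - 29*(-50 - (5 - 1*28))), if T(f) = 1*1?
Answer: 770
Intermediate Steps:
m(F) = -14
T(f) = 1
m(-11) + (T(4) - 29*(-50 - (5 - 1*28))) = -14 + (1 - 29*(-50 - (5 - 1*28))) = -14 + (1 - 29*(-50 - (5 - 28))) = -14 + (1 - 29*(-50 - 1*(-23))) = -14 + (1 - 29*(-50 + 23)) = -14 + (1 - 29*(-27)) = -14 + (1 + 783) = -14 + 784 = 770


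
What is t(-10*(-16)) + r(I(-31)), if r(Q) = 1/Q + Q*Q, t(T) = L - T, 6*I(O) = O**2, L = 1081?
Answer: 919366813/34596 ≈ 26574.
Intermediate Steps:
I(O) = O**2/6
t(T) = 1081 - T
r(Q) = 1/Q + Q**2
t(-10*(-16)) + r(I(-31)) = (1081 - (-10)*(-16)) + (1 + ((1/6)*(-31)**2)**3)/(((1/6)*(-31)**2)) = (1081 - 1*160) + (1 + ((1/6)*961)**3)/(((1/6)*961)) = (1081 - 160) + (1 + (961/6)**3)/(961/6) = 921 + 6*(1 + 887503681/216)/961 = 921 + (6/961)*(887503897/216) = 921 + 887503897/34596 = 919366813/34596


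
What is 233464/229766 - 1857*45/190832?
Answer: 12676003129/21923352656 ≈ 0.57820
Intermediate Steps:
233464/229766 - 1857*45/190832 = 233464*(1/229766) - 83565*1/190832 = 116732/114883 - 83565/190832 = 12676003129/21923352656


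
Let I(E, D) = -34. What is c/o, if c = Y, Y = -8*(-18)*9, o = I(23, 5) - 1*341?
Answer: -432/125 ≈ -3.4560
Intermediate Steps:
o = -375 (o = -34 - 1*341 = -34 - 341 = -375)
Y = 1296 (Y = 144*9 = 1296)
c = 1296
c/o = 1296/(-375) = 1296*(-1/375) = -432/125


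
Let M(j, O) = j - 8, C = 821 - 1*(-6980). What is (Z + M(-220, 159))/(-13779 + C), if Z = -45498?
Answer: 22863/2989 ≈ 7.6490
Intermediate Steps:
C = 7801 (C = 821 + 6980 = 7801)
M(j, O) = -8 + j
(Z + M(-220, 159))/(-13779 + C) = (-45498 + (-8 - 220))/(-13779 + 7801) = (-45498 - 228)/(-5978) = -45726*(-1/5978) = 22863/2989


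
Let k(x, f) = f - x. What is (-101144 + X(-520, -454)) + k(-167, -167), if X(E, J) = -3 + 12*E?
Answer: -107387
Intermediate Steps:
(-101144 + X(-520, -454)) + k(-167, -167) = (-101144 + (-3 + 12*(-520))) + (-167 - 1*(-167)) = (-101144 + (-3 - 6240)) + (-167 + 167) = (-101144 - 6243) + 0 = -107387 + 0 = -107387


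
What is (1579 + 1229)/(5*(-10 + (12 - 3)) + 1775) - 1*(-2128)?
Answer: 628228/295 ≈ 2129.6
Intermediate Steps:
(1579 + 1229)/(5*(-10 + (12 - 3)) + 1775) - 1*(-2128) = 2808/(5*(-10 + 9) + 1775) + 2128 = 2808/(5*(-1) + 1775) + 2128 = 2808/(-5 + 1775) + 2128 = 2808/1770 + 2128 = 2808*(1/1770) + 2128 = 468/295 + 2128 = 628228/295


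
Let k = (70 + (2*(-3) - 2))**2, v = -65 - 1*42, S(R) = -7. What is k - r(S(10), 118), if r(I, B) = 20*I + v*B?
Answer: 16610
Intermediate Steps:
v = -107 (v = -65 - 42 = -107)
k = 3844 (k = (70 + (-6 - 2))**2 = (70 - 8)**2 = 62**2 = 3844)
r(I, B) = -107*B + 20*I (r(I, B) = 20*I - 107*B = -107*B + 20*I)
k - r(S(10), 118) = 3844 - (-107*118 + 20*(-7)) = 3844 - (-12626 - 140) = 3844 - 1*(-12766) = 3844 + 12766 = 16610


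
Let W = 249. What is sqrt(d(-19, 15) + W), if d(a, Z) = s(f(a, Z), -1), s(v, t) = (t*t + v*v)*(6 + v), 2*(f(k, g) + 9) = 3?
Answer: 3*sqrt(290)/4 ≈ 12.772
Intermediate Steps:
f(k, g) = -15/2 (f(k, g) = -9 + (1/2)*3 = -9 + 3/2 = -15/2)
s(v, t) = (6 + v)*(t**2 + v**2) (s(v, t) = (t**2 + v**2)*(6 + v) = (6 + v)*(t**2 + v**2))
d(a, Z) = -687/8 (d(a, Z) = (-15/2)**3 + 6*(-1)**2 + 6*(-15/2)**2 - 15/2*(-1)**2 = -3375/8 + 6*1 + 6*(225/4) - 15/2*1 = -3375/8 + 6 + 675/2 - 15/2 = -687/8)
sqrt(d(-19, 15) + W) = sqrt(-687/8 + 249) = sqrt(1305/8) = 3*sqrt(290)/4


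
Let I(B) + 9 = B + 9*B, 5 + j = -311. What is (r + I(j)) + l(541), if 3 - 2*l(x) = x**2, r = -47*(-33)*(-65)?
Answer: -250323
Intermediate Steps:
j = -316 (j = -5 - 311 = -316)
r = -100815 (r = 1551*(-65) = -100815)
I(B) = -9 + 10*B (I(B) = -9 + (B + 9*B) = -9 + 10*B)
l(x) = 3/2 - x**2/2
(r + I(j)) + l(541) = (-100815 + (-9 + 10*(-316))) + (3/2 - 1/2*541**2) = (-100815 + (-9 - 3160)) + (3/2 - 1/2*292681) = (-100815 - 3169) + (3/2 - 292681/2) = -103984 - 146339 = -250323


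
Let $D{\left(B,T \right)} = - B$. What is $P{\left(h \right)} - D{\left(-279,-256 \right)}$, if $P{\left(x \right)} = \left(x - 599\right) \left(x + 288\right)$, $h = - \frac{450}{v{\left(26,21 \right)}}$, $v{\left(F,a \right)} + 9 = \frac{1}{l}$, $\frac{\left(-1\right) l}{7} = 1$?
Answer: $- \frac{190131759}{1024} \approx -1.8568 \cdot 10^{5}$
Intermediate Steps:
$l = -7$ ($l = \left(-7\right) 1 = -7$)
$v{\left(F,a \right)} = - \frac{64}{7}$ ($v{\left(F,a \right)} = -9 + \frac{1}{-7} = -9 - \frac{1}{7} = - \frac{64}{7}$)
$h = \frac{1575}{32}$ ($h = - \frac{450}{- \frac{64}{7}} = \left(-450\right) \left(- \frac{7}{64}\right) = \frac{1575}{32} \approx 49.219$)
$P{\left(x \right)} = \left(-599 + x\right) \left(288 + x\right)$
$P{\left(h \right)} - D{\left(-279,-256 \right)} = \left(-172512 + \left(\frac{1575}{32}\right)^{2} - \frac{489825}{32}\right) - \left(-1\right) \left(-279\right) = \left(-172512 + \frac{2480625}{1024} - \frac{489825}{32}\right) - 279 = - \frac{189846063}{1024} - 279 = - \frac{190131759}{1024}$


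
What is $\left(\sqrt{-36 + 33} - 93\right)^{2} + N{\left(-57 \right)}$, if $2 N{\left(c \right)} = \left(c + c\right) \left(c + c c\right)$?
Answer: $-181944 + \left(93 - i \sqrt{3}\right)^{2} \approx -1.733 \cdot 10^{5} - 322.16 i$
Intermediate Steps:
$N{\left(c \right)} = c \left(c + c^{2}\right)$ ($N{\left(c \right)} = \frac{\left(c + c\right) \left(c + c c\right)}{2} = \frac{2 c \left(c + c^{2}\right)}{2} = c \left(c + c^{2}\right)$)
$\left(\sqrt{-36 + 33} - 93\right)^{2} + N{\left(-57 \right)} = \left(\sqrt{-36 + 33} - 93\right)^{2} + \left(-57\right)^{2} \left(1 - 57\right) = \left(\sqrt{-3} - 93\right)^{2} + 3249 \left(-56\right) = \left(i \sqrt{3} - 93\right)^{2} - 181944 = \left(-93 + i \sqrt{3}\right)^{2} - 181944 = -181944 + \left(-93 + i \sqrt{3}\right)^{2}$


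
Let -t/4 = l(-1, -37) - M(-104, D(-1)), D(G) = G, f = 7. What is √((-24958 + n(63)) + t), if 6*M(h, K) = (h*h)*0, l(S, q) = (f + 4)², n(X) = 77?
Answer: I*√25365 ≈ 159.26*I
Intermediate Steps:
l(S, q) = 121 (l(S, q) = (7 + 4)² = 11² = 121)
M(h, K) = 0 (M(h, K) = ((h*h)*0)/6 = (h²*0)/6 = (⅙)*0 = 0)
t = -484 (t = -4*(121 - 1*0) = -4*(121 + 0) = -4*121 = -484)
√((-24958 + n(63)) + t) = √((-24958 + 77) - 484) = √(-24881 - 484) = √(-25365) = I*√25365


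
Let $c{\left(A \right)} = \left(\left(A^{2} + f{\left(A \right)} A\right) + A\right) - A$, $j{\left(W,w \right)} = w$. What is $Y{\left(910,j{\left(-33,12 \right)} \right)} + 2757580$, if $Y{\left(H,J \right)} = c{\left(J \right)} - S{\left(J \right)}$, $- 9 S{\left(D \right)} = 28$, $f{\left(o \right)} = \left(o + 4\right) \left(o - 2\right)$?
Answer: $\frac{24836824}{9} \approx 2.7596 \cdot 10^{6}$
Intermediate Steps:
$f{\left(o \right)} = \left(-2 + o\right) \left(4 + o\right)$ ($f{\left(o \right)} = \left(4 + o\right) \left(-2 + o\right) = \left(-2 + o\right) \left(4 + o\right)$)
$c{\left(A \right)} = A^{2} + A \left(-8 + A^{2} + 2 A\right)$ ($c{\left(A \right)} = \left(\left(A^{2} + \left(-8 + A^{2} + 2 A\right) A\right) + A\right) - A = \left(\left(A^{2} + A \left(-8 + A^{2} + 2 A\right)\right) + A\right) - A = \left(A + A^{2} + A \left(-8 + A^{2} + 2 A\right)\right) - A = A^{2} + A \left(-8 + A^{2} + 2 A\right)$)
$S{\left(D \right)} = - \frac{28}{9}$ ($S{\left(D \right)} = \left(- \frac{1}{9}\right) 28 = - \frac{28}{9}$)
$Y{\left(H,J \right)} = \frac{28}{9} + J \left(-8 + J^{2} + 3 J\right)$ ($Y{\left(H,J \right)} = J \left(-8 + J^{2} + 3 J\right) - - \frac{28}{9} = J \left(-8 + J^{2} + 3 J\right) + \frac{28}{9} = \frac{28}{9} + J \left(-8 + J^{2} + 3 J\right)$)
$Y{\left(910,j{\left(-33,12 \right)} \right)} + 2757580 = \left(\frac{28}{9} + 12 \left(-8 + 12^{2} + 3 \cdot 12\right)\right) + 2757580 = \left(\frac{28}{9} + 12 \left(-8 + 144 + 36\right)\right) + 2757580 = \left(\frac{28}{9} + 12 \cdot 172\right) + 2757580 = \left(\frac{28}{9} + 2064\right) + 2757580 = \frac{18604}{9} + 2757580 = \frac{24836824}{9}$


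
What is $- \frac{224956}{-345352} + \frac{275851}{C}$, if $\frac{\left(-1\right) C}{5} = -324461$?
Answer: $\frac{115053234533}{140066569090} \approx 0.82142$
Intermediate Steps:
$C = 1622305$ ($C = \left(-5\right) \left(-324461\right) = 1622305$)
$- \frac{224956}{-345352} + \frac{275851}{C} = - \frac{224956}{-345352} + \frac{275851}{1622305} = \left(-224956\right) \left(- \frac{1}{345352}\right) + 275851 \cdot \frac{1}{1622305} = \frac{56239}{86338} + \frac{275851}{1622305} = \frac{115053234533}{140066569090}$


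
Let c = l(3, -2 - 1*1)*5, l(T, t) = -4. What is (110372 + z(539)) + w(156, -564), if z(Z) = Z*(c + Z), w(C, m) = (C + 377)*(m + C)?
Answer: 172649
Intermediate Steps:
w(C, m) = (377 + C)*(C + m)
c = -20 (c = -4*5 = -20)
z(Z) = Z*(-20 + Z)
(110372 + z(539)) + w(156, -564) = (110372 + 539*(-20 + 539)) + (156**2 + 377*156 + 377*(-564) + 156*(-564)) = (110372 + 539*519) + (24336 + 58812 - 212628 - 87984) = (110372 + 279741) - 217464 = 390113 - 217464 = 172649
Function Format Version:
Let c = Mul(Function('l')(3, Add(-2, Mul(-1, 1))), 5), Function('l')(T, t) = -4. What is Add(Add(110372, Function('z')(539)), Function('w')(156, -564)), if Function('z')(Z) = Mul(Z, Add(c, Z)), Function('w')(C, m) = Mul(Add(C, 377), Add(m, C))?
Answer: 172649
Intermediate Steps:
Function('w')(C, m) = Mul(Add(377, C), Add(C, m))
c = -20 (c = Mul(-4, 5) = -20)
Function('z')(Z) = Mul(Z, Add(-20, Z))
Add(Add(110372, Function('z')(539)), Function('w')(156, -564)) = Add(Add(110372, Mul(539, Add(-20, 539))), Add(Pow(156, 2), Mul(377, 156), Mul(377, -564), Mul(156, -564))) = Add(Add(110372, Mul(539, 519)), Add(24336, 58812, -212628, -87984)) = Add(Add(110372, 279741), -217464) = Add(390113, -217464) = 172649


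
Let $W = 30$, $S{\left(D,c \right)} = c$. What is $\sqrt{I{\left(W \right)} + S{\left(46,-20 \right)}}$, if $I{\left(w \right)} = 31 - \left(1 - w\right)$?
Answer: $2 \sqrt{10} \approx 6.3246$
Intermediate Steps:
$I{\left(w \right)} = 30 + w$ ($I{\left(w \right)} = 31 + \left(-1 + w\right) = 30 + w$)
$\sqrt{I{\left(W \right)} + S{\left(46,-20 \right)}} = \sqrt{\left(30 + 30\right) - 20} = \sqrt{60 - 20} = \sqrt{40} = 2 \sqrt{10}$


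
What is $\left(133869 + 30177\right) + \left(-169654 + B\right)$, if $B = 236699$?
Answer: $231091$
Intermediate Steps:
$\left(133869 + 30177\right) + \left(-169654 + B\right) = \left(133869 + 30177\right) + \left(-169654 + 236699\right) = 164046 + 67045 = 231091$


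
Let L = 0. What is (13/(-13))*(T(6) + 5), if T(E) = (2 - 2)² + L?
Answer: -5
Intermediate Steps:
T(E) = 0 (T(E) = (2 - 2)² + 0 = 0² + 0 = 0 + 0 = 0)
(13/(-13))*(T(6) + 5) = (13/(-13))*(0 + 5) = (13*(-1/13))*5 = -1*5 = -5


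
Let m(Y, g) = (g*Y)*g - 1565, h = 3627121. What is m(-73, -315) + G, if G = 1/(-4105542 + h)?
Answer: -3466155360791/478421 ≈ -7.2450e+6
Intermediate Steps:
m(Y, g) = -1565 + Y*g**2 (m(Y, g) = (Y*g)*g - 1565 = Y*g**2 - 1565 = -1565 + Y*g**2)
G = -1/478421 (G = 1/(-4105542 + 3627121) = 1/(-478421) = -1/478421 ≈ -2.0902e-6)
m(-73, -315) + G = (-1565 - 73*(-315)**2) - 1/478421 = (-1565 - 73*99225) - 1/478421 = (-1565 - 7243425) - 1/478421 = -7244990 - 1/478421 = -3466155360791/478421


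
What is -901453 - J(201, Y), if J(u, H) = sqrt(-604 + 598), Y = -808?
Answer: -901453 - I*sqrt(6) ≈ -9.0145e+5 - 2.4495*I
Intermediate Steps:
J(u, H) = I*sqrt(6) (J(u, H) = sqrt(-6) = I*sqrt(6))
-901453 - J(201, Y) = -901453 - I*sqrt(6)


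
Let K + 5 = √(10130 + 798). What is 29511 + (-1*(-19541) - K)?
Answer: 49057 - 4*√683 ≈ 48952.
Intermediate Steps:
K = -5 + 4*√683 (K = -5 + √(10130 + 798) = -5 + √10928 = -5 + 4*√683 ≈ 99.537)
29511 + (-1*(-19541) - K) = 29511 + (-1*(-19541) - (-5 + 4*√683)) = 29511 + (19541 + (5 - 4*√683)) = 29511 + (19546 - 4*√683) = 49057 - 4*√683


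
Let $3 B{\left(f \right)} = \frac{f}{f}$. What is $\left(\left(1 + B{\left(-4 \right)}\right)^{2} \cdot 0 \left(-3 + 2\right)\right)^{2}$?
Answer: $0$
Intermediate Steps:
$B{\left(f \right)} = \frac{1}{3}$ ($B{\left(f \right)} = \frac{f \frac{1}{f}}{3} = \frac{1}{3} \cdot 1 = \frac{1}{3}$)
$\left(\left(1 + B{\left(-4 \right)}\right)^{2} \cdot 0 \left(-3 + 2\right)\right)^{2} = \left(\left(1 + \frac{1}{3}\right)^{2} \cdot 0 \left(-3 + 2\right)\right)^{2} = \left(\left(\frac{4}{3}\right)^{2} \cdot 0 \left(-1\right)\right)^{2} = \left(\frac{16}{9} \cdot 0\right)^{2} = 0^{2} = 0$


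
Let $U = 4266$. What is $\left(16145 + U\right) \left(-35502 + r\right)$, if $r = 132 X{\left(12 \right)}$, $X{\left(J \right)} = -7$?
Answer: $-743491086$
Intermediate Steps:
$r = -924$ ($r = 132 \left(-7\right) = -924$)
$\left(16145 + U\right) \left(-35502 + r\right) = \left(16145 + 4266\right) \left(-35502 - 924\right) = 20411 \left(-36426\right) = -743491086$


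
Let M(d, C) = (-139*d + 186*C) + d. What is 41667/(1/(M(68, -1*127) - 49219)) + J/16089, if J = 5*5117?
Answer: -55122025322090/16089 ≈ -3.4261e+9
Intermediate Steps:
M(d, C) = -138*d + 186*C
J = 25585
41667/(1/(M(68, -1*127) - 49219)) + J/16089 = 41667/(1/((-138*68 + 186*(-1*127)) - 49219)) + 25585/16089 = 41667/(1/((-9384 + 186*(-127)) - 49219)) + 25585*(1/16089) = 41667/(1/((-9384 - 23622) - 49219)) + 25585/16089 = 41667/(1/(-33006 - 49219)) + 25585/16089 = 41667/(1/(-82225)) + 25585/16089 = 41667/(-1/82225) + 25585/16089 = 41667*(-82225) + 25585/16089 = -3426069075 + 25585/16089 = -55122025322090/16089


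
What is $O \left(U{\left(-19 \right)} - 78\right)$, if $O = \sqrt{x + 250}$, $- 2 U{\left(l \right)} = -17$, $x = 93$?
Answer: $- \frac{973 \sqrt{7}}{2} \approx -1287.2$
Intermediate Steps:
$U{\left(l \right)} = \frac{17}{2}$ ($U{\left(l \right)} = \left(- \frac{1}{2}\right) \left(-17\right) = \frac{17}{2}$)
$O = 7 \sqrt{7}$ ($O = \sqrt{93 + 250} = \sqrt{343} = 7 \sqrt{7} \approx 18.52$)
$O \left(U{\left(-19 \right)} - 78\right) = 7 \sqrt{7} \left(\frac{17}{2} - 78\right) = 7 \sqrt{7} \left(- \frac{139}{2}\right) = - \frac{973 \sqrt{7}}{2}$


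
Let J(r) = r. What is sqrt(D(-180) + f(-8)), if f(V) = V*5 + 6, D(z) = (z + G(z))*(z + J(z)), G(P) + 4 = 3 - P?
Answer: sqrt(326) ≈ 18.055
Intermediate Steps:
G(P) = -1 - P (G(P) = -4 + (3 - P) = -1 - P)
D(z) = -2*z (D(z) = (z + (-1 - z))*(z + z) = -2*z)
f(V) = 6 + 5*V (f(V) = 5*V + 6 = 6 + 5*V)
sqrt(D(-180) + f(-8)) = sqrt(-2*(-180) + (6 + 5*(-8))) = sqrt(360 + (6 - 40)) = sqrt(360 - 34) = sqrt(326)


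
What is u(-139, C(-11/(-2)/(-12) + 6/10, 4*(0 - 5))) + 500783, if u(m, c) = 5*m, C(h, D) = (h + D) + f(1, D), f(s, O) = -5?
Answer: 500088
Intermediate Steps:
C(h, D) = -5 + D + h (C(h, D) = (h + D) - 5 = (D + h) - 5 = -5 + D + h)
u(-139, C(-11/(-2)/(-12) + 6/10, 4*(0 - 5))) + 500783 = 5*(-139) + 500783 = -695 + 500783 = 500088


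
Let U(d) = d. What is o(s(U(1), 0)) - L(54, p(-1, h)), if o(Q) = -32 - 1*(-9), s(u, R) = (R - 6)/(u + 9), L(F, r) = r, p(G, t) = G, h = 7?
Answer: -22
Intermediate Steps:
s(u, R) = (-6 + R)/(9 + u)
o(Q) = -23 (o(Q) = -32 + 9 = -23)
o(s(U(1), 0)) - L(54, p(-1, h)) = -23 - 1*(-1) = -23 + 1 = -22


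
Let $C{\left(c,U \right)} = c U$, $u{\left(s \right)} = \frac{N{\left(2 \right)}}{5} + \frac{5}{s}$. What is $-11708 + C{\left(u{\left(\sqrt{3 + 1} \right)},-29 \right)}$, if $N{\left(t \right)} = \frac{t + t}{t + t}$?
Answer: $- \frac{117863}{10} \approx -11786.0$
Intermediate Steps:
$N{\left(t \right)} = 1$ ($N{\left(t \right)} = \frac{2 t}{2 t} = 2 t \frac{1}{2 t} = 1$)
$u{\left(s \right)} = \frac{1}{5} + \frac{5}{s}$ ($u{\left(s \right)} = 1 \cdot \frac{1}{5} + \frac{5}{s} = \frac{1}{5} + \frac{5}{s}$)
$C{\left(c,U \right)} = U c$
$-11708 + C{\left(u{\left(\sqrt{3 + 1} \right)},-29 \right)} = -11708 - 29 \frac{25 + \sqrt{3 + 1}}{5 \sqrt{3 + 1}} = -11708 - 29 \frac{25 + \sqrt{4}}{5 \sqrt{4}} = -11708 - 29 \frac{25 + 2}{5 \cdot 2} = -11708 - 29 \cdot \frac{1}{5} \cdot \frac{1}{2} \cdot 27 = -11708 - \frac{783}{10} = - \frac{117863}{10}$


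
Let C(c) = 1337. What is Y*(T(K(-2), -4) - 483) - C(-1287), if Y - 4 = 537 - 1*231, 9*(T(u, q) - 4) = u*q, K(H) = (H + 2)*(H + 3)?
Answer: -149827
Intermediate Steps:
K(H) = (2 + H)*(3 + H)
T(u, q) = 4 + q*u/9 (T(u, q) = 4 + (u*q)/9 = 4 + (q*u)/9 = 4 + q*u/9)
Y = 310 (Y = 4 + (537 - 1*231) = 4 + (537 - 231) = 4 + 306 = 310)
Y*(T(K(-2), -4) - 483) - C(-1287) = 310*((4 + (1/9)*(-4)*(6 + (-2)**2 + 5*(-2))) - 483) - 1*1337 = 310*((4 + (1/9)*(-4)*(6 + 4 - 10)) - 483) - 1337 = 310*((4 + (1/9)*(-4)*0) - 483) - 1337 = 310*((4 + 0) - 483) - 1337 = 310*(4 - 483) - 1337 = 310*(-479) - 1337 = -148490 - 1337 = -149827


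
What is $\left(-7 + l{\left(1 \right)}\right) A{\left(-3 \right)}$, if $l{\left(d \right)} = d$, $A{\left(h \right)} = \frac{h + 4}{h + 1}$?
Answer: $3$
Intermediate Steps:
$A{\left(h \right)} = \frac{4 + h}{1 + h}$
$\left(-7 + l{\left(1 \right)}\right) A{\left(-3 \right)} = \left(-7 + 1\right) \frac{4 - 3}{1 - 3} = - 6 \frac{1}{-2} \cdot 1 = - 6 \left(\left(- \frac{1}{2}\right) 1\right) = \left(-6\right) \left(- \frac{1}{2}\right) = 3$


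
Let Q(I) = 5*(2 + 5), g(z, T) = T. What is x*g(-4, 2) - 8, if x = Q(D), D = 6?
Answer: 62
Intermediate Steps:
Q(I) = 35 (Q(I) = 5*7 = 35)
x = 35
x*g(-4, 2) - 8 = 35*2 - 8 = 70 - 8 = 62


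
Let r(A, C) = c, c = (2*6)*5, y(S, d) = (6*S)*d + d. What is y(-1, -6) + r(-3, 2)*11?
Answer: 690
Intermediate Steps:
y(S, d) = d + 6*S*d (y(S, d) = 6*S*d + d = d + 6*S*d)
c = 60 (c = 12*5 = 60)
r(A, C) = 60
y(-1, -6) + r(-3, 2)*11 = -6*(1 + 6*(-1)) + 60*11 = -6*(1 - 6) + 660 = -6*(-5) + 660 = 30 + 660 = 690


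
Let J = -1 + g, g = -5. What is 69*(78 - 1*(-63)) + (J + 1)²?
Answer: 9754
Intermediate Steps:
J = -6 (J = -1 - 5 = -6)
69*(78 - 1*(-63)) + (J + 1)² = 69*(78 - 1*(-63)) + (-6 + 1)² = 69*(78 + 63) + (-5)² = 69*141 + 25 = 9729 + 25 = 9754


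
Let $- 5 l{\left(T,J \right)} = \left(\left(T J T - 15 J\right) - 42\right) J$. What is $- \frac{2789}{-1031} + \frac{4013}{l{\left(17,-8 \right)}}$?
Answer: $\frac{29157993}{18426032} \approx 1.5824$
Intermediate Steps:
$l{\left(T,J \right)} = - \frac{J \left(-42 - 15 J + J T^{2}\right)}{5}$ ($l{\left(T,J \right)} = - \frac{\left(\left(T J T - 15 J\right) - 42\right) J}{5} = - \frac{\left(\left(J T T - 15 J\right) - 42\right) J}{5} = - \frac{\left(\left(J T^{2} - 15 J\right) - 42\right) J}{5} = - \frac{\left(\left(- 15 J + J T^{2}\right) - 42\right) J}{5} = - \frac{\left(-42 - 15 J + J T^{2}\right) J}{5} = - \frac{J \left(-42 - 15 J + J T^{2}\right)}{5}$)
$- \frac{2789}{-1031} + \frac{4013}{l{\left(17,-8 \right)}} = - \frac{2789}{-1031} + \frac{4013}{\frac{1}{5} \left(-8\right) \left(42 + 15 \left(-8\right) - - 8 \cdot 17^{2}\right)} = \left(-2789\right) \left(- \frac{1}{1031}\right) + \frac{4013}{\frac{1}{5} \left(-8\right) \left(42 - 120 - \left(-8\right) 289\right)} = \frac{2789}{1031} + \frac{4013}{\frac{1}{5} \left(-8\right) \left(42 - 120 + 2312\right)} = \frac{2789}{1031} + \frac{4013}{\frac{1}{5} \left(-8\right) 2234} = \frac{2789}{1031} + \frac{4013}{- \frac{17872}{5}} = \frac{2789}{1031} + 4013 \left(- \frac{5}{17872}\right) = \frac{2789}{1031} - \frac{20065}{17872} = \frac{29157993}{18426032}$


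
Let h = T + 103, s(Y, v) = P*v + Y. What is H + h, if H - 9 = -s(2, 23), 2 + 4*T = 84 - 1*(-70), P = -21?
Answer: 631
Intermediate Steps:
s(Y, v) = Y - 21*v (s(Y, v) = -21*v + Y = Y - 21*v)
T = 38 (T = -½ + (84 - 1*(-70))/4 = -½ + (84 + 70)/4 = -½ + (¼)*154 = -½ + 77/2 = 38)
H = 490 (H = 9 - (2 - 21*23) = 9 - (2 - 483) = 9 - 1*(-481) = 9 + 481 = 490)
h = 141 (h = 38 + 103 = 141)
H + h = 490 + 141 = 631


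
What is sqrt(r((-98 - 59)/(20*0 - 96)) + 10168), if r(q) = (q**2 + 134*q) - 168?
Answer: sqrt(94204297)/96 ≈ 101.10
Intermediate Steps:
r(q) = -168 + q**2 + 134*q
sqrt(r((-98 - 59)/(20*0 - 96)) + 10168) = sqrt((-168 + ((-98 - 59)/(20*0 - 96))**2 + 134*((-98 - 59)/(20*0 - 96))) + 10168) = sqrt((-168 + (-157/(0 - 96))**2 + 134*(-157/(0 - 96))) + 10168) = sqrt((-168 + (-157/(-96))**2 + 134*(-157/(-96))) + 10168) = sqrt((-168 + (-157*(-1/96))**2 + 134*(-157*(-1/96))) + 10168) = sqrt((-168 + (157/96)**2 + 134*(157/96)) + 10168) = sqrt((-168 + 24649/9216 + 10519/48) + 10168) = sqrt(496009/9216 + 10168) = sqrt(94204297/9216) = sqrt(94204297)/96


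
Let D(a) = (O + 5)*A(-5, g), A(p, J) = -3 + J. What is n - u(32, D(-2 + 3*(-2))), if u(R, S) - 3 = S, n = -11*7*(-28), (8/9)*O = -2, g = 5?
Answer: 4295/2 ≈ 2147.5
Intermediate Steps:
O = -9/4 (O = (9/8)*(-2) = -9/4 ≈ -2.2500)
n = 2156 (n = -77*(-28) = 2156)
D(a) = 11/2 (D(a) = (-9/4 + 5)*(-3 + 5) = (11/4)*2 = 11/2)
u(R, S) = 3 + S
n - u(32, D(-2 + 3*(-2))) = 2156 - (3 + 11/2) = 2156 - 1*17/2 = 2156 - 17/2 = 4295/2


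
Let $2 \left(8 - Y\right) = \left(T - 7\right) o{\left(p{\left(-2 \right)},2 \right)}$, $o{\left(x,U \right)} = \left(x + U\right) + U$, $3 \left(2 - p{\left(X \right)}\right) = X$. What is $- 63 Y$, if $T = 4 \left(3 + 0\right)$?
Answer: $546$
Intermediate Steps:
$p{\left(X \right)} = 2 - \frac{X}{3}$
$T = 12$ ($T = 4 \cdot 3 = 12$)
$o{\left(x,U \right)} = x + 2 U$ ($o{\left(x,U \right)} = \left(U + x\right) + U = x + 2 U$)
$Y = - \frac{26}{3}$ ($Y = 8 - \frac{\left(12 - 7\right) \left(\left(2 - - \frac{2}{3}\right) + 2 \cdot 2\right)}{2} = 8 - \frac{5 \left(\left(2 + \frac{2}{3}\right) + 4\right)}{2} = 8 - \frac{5 \left(\frac{8}{3} + 4\right)}{2} = 8 - \frac{5 \cdot \frac{20}{3}}{2} = 8 - \frac{50}{3} = - \frac{26}{3} \approx -8.6667$)
$- 63 Y = \left(-63\right) \left(- \frac{26}{3}\right) = 546$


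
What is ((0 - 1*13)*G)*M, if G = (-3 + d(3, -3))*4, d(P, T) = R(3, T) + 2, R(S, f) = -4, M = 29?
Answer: 7540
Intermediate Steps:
d(P, T) = -2 (d(P, T) = -4 + 2 = -2)
G = -20 (G = (-3 - 2)*4 = -5*4 = -20)
((0 - 1*13)*G)*M = ((0 - 1*13)*(-20))*29 = ((0 - 13)*(-20))*29 = -13*(-20)*29 = 260*29 = 7540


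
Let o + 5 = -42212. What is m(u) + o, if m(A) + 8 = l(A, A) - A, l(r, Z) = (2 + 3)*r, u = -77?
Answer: -42533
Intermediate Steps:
o = -42217 (o = -5 - 42212 = -42217)
l(r, Z) = 5*r
m(A) = -8 + 4*A (m(A) = -8 + (5*A - A) = -8 + 4*A)
m(u) + o = (-8 + 4*(-77)) - 42217 = (-8 - 308) - 42217 = -316 - 42217 = -42533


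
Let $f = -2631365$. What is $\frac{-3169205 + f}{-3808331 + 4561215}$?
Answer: $- \frac{2900285}{376442} \approx -7.7045$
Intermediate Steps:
$\frac{-3169205 + f}{-3808331 + 4561215} = \frac{-3169205 - 2631365}{-3808331 + 4561215} = - \frac{5800570}{752884} = \left(-5800570\right) \frac{1}{752884} = - \frac{2900285}{376442}$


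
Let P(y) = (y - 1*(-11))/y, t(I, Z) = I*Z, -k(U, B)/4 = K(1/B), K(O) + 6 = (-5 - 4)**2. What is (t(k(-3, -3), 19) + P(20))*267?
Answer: -30429723/20 ≈ -1.5215e+6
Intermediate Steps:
K(O) = 75 (K(O) = -6 + (-5 - 4)**2 = -6 + (-9)**2 = -6 + 81 = 75)
k(U, B) = -300 (k(U, B) = -4*75 = -300)
P(y) = (11 + y)/y (P(y) = (y + 11)/y = (11 + y)/y)
(t(k(-3, -3), 19) + P(20))*267 = (-300*19 + (11 + 20)/20)*267 = (-5700 + (1/20)*31)*267 = (-5700 + 31/20)*267 = -113969/20*267 = -30429723/20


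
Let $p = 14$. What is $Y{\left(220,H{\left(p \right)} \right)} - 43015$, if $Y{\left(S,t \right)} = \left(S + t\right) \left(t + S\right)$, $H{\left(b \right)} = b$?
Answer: $11741$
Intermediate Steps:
$Y{\left(S,t \right)} = \left(S + t\right)^{2}$ ($Y{\left(S,t \right)} = \left(S + t\right) \left(S + t\right) = \left(S + t\right)^{2}$)
$Y{\left(220,H{\left(p \right)} \right)} - 43015 = \left(220 + 14\right)^{2} - 43015 = 234^{2} - 43015 = 54756 - 43015 = 11741$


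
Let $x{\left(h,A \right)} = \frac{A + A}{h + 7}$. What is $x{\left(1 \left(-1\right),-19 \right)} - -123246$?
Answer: $\frac{369719}{3} \approx 1.2324 \cdot 10^{5}$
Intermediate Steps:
$x{\left(h,A \right)} = \frac{2 A}{7 + h}$
$x{\left(1 \left(-1\right),-19 \right)} - -123246 = 2 \left(-19\right) \frac{1}{7 + 1 \left(-1\right)} - -123246 = 2 \left(-19\right) \frac{1}{7 - 1} + 123246 = 2 \left(-19\right) \frac{1}{6} + 123246 = - \frac{19}{3} + 123246 = \frac{369719}{3}$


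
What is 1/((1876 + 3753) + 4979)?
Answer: 1/10608 ≈ 9.4268e-5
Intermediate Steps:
1/((1876 + 3753) + 4979) = 1/(5629 + 4979) = 1/10608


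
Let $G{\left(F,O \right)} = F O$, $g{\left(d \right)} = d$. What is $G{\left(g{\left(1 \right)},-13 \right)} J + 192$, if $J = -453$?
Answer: $6081$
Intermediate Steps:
$G{\left(g{\left(1 \right)},-13 \right)} J + 192 = 1 \left(-13\right) \left(-453\right) + 192 = \left(-13\right) \left(-453\right) + 192 = 5889 + 192 = 6081$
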